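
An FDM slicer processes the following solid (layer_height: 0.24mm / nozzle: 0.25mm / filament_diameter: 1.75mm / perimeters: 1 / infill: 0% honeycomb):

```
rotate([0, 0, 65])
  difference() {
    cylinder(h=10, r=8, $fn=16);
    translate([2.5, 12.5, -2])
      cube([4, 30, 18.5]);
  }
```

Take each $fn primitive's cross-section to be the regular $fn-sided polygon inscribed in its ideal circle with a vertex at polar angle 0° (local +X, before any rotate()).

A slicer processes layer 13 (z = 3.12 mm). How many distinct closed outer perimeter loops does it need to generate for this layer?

1

At z = 3.12 mm: the r=8 cylinder gives a regular 16-gon of circumradius 8 (constant along its height); the cube at (2.5, 12.5) (footprint 4×30) is included at this height; Subtracting the remaining from the first: starting from the r=8 cylinder, the 4×30 cube at (2.5, 12.5) misses the remaining region (no effect) — 1 connected region; (rotated 65° about Z; rotation is an isometry so areas/perimeters/island counts are preserved). The result has 1 disconnected region.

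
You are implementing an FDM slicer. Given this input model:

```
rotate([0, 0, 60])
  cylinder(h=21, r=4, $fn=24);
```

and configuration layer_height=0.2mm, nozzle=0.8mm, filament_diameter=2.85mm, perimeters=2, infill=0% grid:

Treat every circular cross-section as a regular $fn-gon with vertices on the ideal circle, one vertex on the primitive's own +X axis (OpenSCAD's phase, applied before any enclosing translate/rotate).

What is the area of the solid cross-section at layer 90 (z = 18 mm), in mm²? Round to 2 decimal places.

At z = 18 mm: the r=4 cylinder contributes a regular 24-gon of circumradius 4 (area = (24/2)·4.000²·sin(360°/24) = 49.69 mm²); (whole slice rotated 60° about Z — lengths, areas and connectivity unchanged). Overall, the cross-section is a single solid region. Net area = 49.69 mm².

49.69 mm²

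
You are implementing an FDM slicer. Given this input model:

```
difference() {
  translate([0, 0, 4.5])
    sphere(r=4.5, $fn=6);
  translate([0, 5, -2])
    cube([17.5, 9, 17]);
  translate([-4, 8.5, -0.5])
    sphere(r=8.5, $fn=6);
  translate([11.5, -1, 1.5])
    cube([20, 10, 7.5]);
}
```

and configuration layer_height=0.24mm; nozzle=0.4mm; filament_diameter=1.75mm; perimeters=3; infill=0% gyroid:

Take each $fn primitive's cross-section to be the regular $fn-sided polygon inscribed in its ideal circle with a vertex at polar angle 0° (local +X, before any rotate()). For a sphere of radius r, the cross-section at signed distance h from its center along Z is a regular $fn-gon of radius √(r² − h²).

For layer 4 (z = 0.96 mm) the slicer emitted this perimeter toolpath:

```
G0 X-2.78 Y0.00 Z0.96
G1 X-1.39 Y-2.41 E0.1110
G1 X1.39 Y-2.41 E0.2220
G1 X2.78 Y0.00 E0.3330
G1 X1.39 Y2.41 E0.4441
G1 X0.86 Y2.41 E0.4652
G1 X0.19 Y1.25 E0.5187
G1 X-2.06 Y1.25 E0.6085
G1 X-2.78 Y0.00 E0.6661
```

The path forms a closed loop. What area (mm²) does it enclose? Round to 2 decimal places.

Apply the shoelace formula to the sequence of (X, Y) vertices; enclosed area = 17.49 mm².

17.49 mm²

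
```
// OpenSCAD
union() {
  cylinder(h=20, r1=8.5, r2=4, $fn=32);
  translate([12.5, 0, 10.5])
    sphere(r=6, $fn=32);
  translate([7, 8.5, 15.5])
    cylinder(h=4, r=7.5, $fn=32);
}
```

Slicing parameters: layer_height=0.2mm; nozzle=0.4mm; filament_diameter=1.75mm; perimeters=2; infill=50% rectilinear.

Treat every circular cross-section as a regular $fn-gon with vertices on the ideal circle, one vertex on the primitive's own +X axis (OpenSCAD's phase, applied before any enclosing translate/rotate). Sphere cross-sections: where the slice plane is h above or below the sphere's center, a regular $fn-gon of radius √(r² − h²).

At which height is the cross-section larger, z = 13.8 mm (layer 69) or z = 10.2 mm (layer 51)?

layer 51 (z = 10.2 mm)

Layer 69 (z = 13.8): the cone contributes a regular 32-gon of circumradius 5.395 (interpolated between r1=8.5 and r2=4 at t=0.690) (area = (32/2)·5.395²·sin(360°/32) = 90.85 mm²); the sphere at (12.5, 0): section is a regular 32-gon, circumradius = √(r²−h²) = √(6²−3.3²) = 5.011 (area = (32/2)·5.011²·sin(360°/32) = 78.38 mm²); the cylinder at (7, 8.5) is absent (z outside [15.5, 19.5]); Combining (union): the 2 present regions are separate (no shared area or edge), so areas and boundary lengths simply add and each stays a separate island — area = 169.23 mm². So its area = 169.23 mm². Layer 51 (z = 10.2): the cone (r1=8.5→r2=4) has section circumradius 6.205 here — a regular 32-gon (area = (32/2)·6.205²·sin(360°/32) = 120.18 mm²); the sphere at (12.5, 0): section is a regular 32-gon, circumradius = √(r²−h²) = √(6²−0.3²) = 5.992 (area = (32/2)·5.992²·sin(360°/32) = 112.09 mm²); the cylinder at (7, 8.5) is not intersected at this z (z outside [15.5, 19.5]); Combining (union): the 2 present regions are separate (no shared area or edge), so areas and boundary lengths simply add and each stays a separate island — area = 232.27 mm². So its area = 232.27 mm². Layer 51 is larger (232.27 vs 169.23 mm²).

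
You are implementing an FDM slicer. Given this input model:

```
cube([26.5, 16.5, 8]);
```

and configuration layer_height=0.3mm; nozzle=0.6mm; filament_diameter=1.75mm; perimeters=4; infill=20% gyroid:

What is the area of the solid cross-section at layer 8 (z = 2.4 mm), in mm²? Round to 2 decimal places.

437.25 mm²

At z = 2.4 mm: the 26.5×16.5 cube contributes its full rectangle (area 437.25 mm²). Overall, the cross-section is a single solid region. Net area = 437.25 mm².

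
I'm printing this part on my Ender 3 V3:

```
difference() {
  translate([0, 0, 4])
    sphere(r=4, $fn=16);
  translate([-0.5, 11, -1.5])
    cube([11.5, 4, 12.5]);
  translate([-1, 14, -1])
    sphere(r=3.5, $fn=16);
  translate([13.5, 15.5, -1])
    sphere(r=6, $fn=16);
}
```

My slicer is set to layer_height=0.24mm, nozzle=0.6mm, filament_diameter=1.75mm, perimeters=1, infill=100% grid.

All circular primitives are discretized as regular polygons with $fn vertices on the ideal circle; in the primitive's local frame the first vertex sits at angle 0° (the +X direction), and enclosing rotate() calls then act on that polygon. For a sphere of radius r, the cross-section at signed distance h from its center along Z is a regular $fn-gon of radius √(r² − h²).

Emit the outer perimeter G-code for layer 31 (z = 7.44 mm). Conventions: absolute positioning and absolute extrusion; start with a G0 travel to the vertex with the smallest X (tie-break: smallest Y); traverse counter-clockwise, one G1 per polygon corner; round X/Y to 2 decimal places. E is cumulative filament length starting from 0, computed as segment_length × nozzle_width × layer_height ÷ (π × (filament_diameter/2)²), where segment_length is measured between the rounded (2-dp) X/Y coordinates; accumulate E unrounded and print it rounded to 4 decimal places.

G0 X-2.04 Y0.00 Z7.44
G1 X-1.89 Y-0.78 E0.0476
G1 X-1.44 Y-1.44 E0.0954
G1 X-0.78 Y-1.89 E0.1432
G1 X0.00 Y-2.04 E0.1908
G1 X0.78 Y-1.89 E0.2383
G1 X1.44 Y-1.44 E0.2861
G1 X1.89 Y-0.78 E0.3340
G1 X2.04 Y0.00 E0.3815
G1 X1.89 Y0.78 E0.4291
G1 X1.44 Y1.44 E0.4769
G1 X0.78 Y1.89 E0.5247
G1 X0.00 Y2.04 E0.5723
G1 X-0.78 Y1.89 E0.6198
G1 X-1.44 Y1.44 E0.6676
G1 X-1.89 Y0.78 E0.7155
G1 X-2.04 Y0.00 E0.7630

At z = 7.44 mm: the r=4 sphere contributes a regular 16-gon of circumradius √(4²−3.44²) = 2.041; the 11.5×4 cube at (-0.5, 11) contributes its full rectangle; the sphere at (-1, 14) is absent (|z−center|=8.440 > r=3.5); the sphere at (13.5, 15.5) is not intersected at this z (|z−center|=8.440 > r=6); Taking the first minus the rest: starting from the r=4 sphere, the 11.5×4 cube at (-0.5, 11) misses the remaining region (no effect) — 1 connected region. The outline is a single polygon with 16 vertices. Extrusion per mm of travel: 0.6 × 0.24 / (π × 0.875²) = 0.059868. Accumulating E over each segment gives final E = 0.7630.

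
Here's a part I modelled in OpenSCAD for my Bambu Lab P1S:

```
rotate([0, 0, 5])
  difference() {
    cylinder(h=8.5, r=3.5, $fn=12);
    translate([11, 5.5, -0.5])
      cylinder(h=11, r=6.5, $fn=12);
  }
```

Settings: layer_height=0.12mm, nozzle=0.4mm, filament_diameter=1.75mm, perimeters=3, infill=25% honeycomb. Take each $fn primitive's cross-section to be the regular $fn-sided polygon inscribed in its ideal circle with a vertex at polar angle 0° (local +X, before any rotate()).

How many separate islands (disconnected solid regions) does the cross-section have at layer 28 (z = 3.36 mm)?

At z = 3.36 mm: the cylinder: section is a regular 12-gon, circumradius r=3.5; the r=6.5 cylinder at (11, 5.5) gives a regular 12-gon of circumradius 6.5 (constant along its height); Taking the first minus the rest: starting from the r=3.5 cylinder, the r=6.5 cylinder at (11, 5.5) misses the remaining region (no effect) — 1 connected region; (whole slice rotated 5° about Z — lengths, areas and connectivity unchanged). Overall, the cross-section is a single solid region. Island count = 1.

1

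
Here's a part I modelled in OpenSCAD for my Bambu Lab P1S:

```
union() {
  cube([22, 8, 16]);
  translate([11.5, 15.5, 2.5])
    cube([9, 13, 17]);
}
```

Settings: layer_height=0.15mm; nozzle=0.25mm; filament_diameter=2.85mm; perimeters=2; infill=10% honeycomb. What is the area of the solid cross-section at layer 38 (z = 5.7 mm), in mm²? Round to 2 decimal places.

At z = 5.7 mm: the cube (footprint 22×8) is included at this height (area 176.00 mm²); the cube at (11.5, 15.5) is present — its section is the full 9×13 rectangle (area 117.00 mm²); Merging all regions: the 2 present regions are separate (no shared area or edge), so areas and boundary lengths simply add and each stays a separate island — area = 293.00 mm². Overall, the cross-section has 2 separate islands. Net area = 293.00 mm².

293.00 mm²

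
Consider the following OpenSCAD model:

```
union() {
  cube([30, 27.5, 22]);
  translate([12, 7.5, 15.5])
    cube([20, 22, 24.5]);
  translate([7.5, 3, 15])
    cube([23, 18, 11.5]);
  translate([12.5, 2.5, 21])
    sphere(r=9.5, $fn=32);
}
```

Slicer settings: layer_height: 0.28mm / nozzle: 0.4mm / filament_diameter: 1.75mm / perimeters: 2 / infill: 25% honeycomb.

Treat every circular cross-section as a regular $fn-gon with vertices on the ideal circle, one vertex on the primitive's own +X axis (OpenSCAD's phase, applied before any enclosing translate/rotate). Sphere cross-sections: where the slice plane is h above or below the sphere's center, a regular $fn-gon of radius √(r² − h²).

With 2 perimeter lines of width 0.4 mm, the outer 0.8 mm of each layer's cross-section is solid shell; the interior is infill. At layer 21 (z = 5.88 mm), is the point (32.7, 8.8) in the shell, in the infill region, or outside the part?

At z = 5.88 mm: the cube is present — its section is the full 30×27.5 rectangle; the cube at (12, 7.5) is not intersected at this z (z outside [15.5, 40]); the cube at (7.5, 3) is not intersected at this z (z outside [15, 26.5]); the sphere at (12.5, 2.5) is absent (|z−center|=15.120 > r=9.5); Taking the union: only the 30×27.5 cube is present, so the union is just that shape — 1 connected region. Overall, the cross-section is a single solid region. The nearest boundary edge runs (30.00, 0.00)→(30.00, 27.50); distance from the point to it = 2.70 mm. The point is not inside any of the regions above, so it lies outside the cross-section (2.70 mm from the nearest boundary).

outside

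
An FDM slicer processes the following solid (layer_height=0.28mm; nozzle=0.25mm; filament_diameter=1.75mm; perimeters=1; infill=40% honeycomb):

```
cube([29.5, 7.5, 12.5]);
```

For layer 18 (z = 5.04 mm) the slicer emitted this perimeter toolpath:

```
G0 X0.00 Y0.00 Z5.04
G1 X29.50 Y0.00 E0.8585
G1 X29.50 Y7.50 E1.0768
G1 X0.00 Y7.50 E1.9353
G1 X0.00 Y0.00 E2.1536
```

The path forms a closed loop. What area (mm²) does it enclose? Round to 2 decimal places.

221.25 mm²

Apply the shoelace formula to the sequence of (X, Y) vertices; enclosed area = 221.25 mm².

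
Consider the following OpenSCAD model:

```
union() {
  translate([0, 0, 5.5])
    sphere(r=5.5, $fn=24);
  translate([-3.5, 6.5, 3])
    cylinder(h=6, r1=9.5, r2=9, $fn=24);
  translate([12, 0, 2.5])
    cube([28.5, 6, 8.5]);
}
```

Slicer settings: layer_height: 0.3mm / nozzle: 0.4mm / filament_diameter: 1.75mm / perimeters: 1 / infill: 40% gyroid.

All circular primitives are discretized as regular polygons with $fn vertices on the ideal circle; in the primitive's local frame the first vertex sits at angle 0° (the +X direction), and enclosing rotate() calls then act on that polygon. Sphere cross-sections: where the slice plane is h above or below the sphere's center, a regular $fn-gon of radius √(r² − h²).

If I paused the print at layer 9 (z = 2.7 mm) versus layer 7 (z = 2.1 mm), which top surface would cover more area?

Layer 9 (z = 2.7): the r=5.5 sphere contributes a regular 24-gon of circumradius √(5.5²−2.8²) = 4.734 (area = (24/2)·4.734²·sin(360°/24) = 69.60 mm²); the cone at (-3.5, 6.5) is absent (z outside [3, 9]); the cube at (12, 0) is present — its section is the full 28.5×6 rectangle (area 171.00 mm²); Merging all regions: the 2 present regions are separate (no shared area or edge), so areas and boundary lengths simply add and each stays a separate island — area = 240.60 mm². So its area = 240.60 mm². Layer 7 (z = 2.1): the sphere: section is a regular 24-gon, circumradius = √(r²−h²) = √(5.5²−3.4²) = 4.323 (area = (24/2)·4.323²·sin(360°/24) = 58.05 mm²); the cone at (-3.5, 6.5) is absent (z outside [3, 9]); the cube at (12, 0) does not reach this height (z outside [2.5, 11]); Taking the union: only the r=5.5 sphere is present, so the union is just that shape — area = 58.05 mm². So its area = 58.05 mm². Layer 9 is larger (240.60 vs 58.05 mm²).

layer 9 (z = 2.7 mm)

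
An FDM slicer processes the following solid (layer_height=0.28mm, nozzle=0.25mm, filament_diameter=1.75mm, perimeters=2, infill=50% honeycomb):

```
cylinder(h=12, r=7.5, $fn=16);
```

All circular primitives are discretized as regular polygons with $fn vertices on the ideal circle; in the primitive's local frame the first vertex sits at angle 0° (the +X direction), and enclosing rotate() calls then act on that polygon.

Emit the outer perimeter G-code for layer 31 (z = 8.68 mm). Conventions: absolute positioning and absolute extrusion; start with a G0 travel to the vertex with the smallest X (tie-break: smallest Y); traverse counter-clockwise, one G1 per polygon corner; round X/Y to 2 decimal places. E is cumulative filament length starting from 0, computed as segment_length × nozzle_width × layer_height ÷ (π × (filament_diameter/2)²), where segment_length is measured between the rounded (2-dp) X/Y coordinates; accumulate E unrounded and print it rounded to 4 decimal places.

G0 X-7.50 Y0.00 Z8.68
G1 X-6.93 Y-2.87 E0.0852
G1 X-5.30 Y-5.30 E0.1703
G1 X-2.87 Y-6.93 E0.2555
G1 X0.00 Y-7.50 E0.3406
G1 X2.87 Y-6.93 E0.4258
G1 X5.30 Y-5.30 E0.5109
G1 X6.93 Y-2.87 E0.5961
G1 X7.50 Y0.00 E0.6812
G1 X6.93 Y2.87 E0.7664
G1 X5.30 Y5.30 E0.8516
G1 X2.87 Y6.93 E0.9367
G1 X0.00 Y7.50 E1.0219
G1 X-2.87 Y6.93 E1.1070
G1 X-5.30 Y5.30 E1.1922
G1 X-6.93 Y2.87 E1.2773
G1 X-7.50 Y0.00 E1.3625

At z = 8.68 mm: the cylinder: section is a regular 16-gon, circumradius r=7.5. The outline is a single polygon with 16 vertices. Extrusion per mm of travel: 0.25 × 0.28 / (π × 0.875²) = 0.029103. Accumulating E over each segment gives final E = 1.3625.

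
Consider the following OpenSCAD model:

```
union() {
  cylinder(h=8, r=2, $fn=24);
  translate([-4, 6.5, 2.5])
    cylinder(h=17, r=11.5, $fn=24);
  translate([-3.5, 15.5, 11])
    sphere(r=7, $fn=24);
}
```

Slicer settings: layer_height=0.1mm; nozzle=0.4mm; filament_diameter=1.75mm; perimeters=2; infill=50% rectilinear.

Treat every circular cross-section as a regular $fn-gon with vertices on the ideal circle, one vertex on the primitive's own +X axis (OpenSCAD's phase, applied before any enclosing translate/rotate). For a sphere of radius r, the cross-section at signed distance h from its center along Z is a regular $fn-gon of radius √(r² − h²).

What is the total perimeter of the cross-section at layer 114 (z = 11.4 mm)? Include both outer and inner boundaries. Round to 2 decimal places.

At z = 11.4 mm: the cylinder is not intersected at this z (z outside [0, 8]); the r=11.5 cylinder at (-4, 6.5) contributes a regular 24-gon of circumradius 11.5 (perimeter = 2·24·11.500·sin(180°/24) = 72.05 mm); the r=7 sphere at (-3.5, 15.5) contributes a regular 24-gon of circumradius √(7²−0.4²) = 6.989 (perimeter = 2·24·6.989·sin(180°/24) = 43.79 mm); Merging all regions: the regions partially overlap (shared area 99.07 mm²), so the edge portions inside another operand are dropped and the merged outline is re-measured after clipping — boundary = 78.84 mm. Overall, the cross-section is a single solid region. Total boundary length (outer) = 78.84 mm.

78.84 mm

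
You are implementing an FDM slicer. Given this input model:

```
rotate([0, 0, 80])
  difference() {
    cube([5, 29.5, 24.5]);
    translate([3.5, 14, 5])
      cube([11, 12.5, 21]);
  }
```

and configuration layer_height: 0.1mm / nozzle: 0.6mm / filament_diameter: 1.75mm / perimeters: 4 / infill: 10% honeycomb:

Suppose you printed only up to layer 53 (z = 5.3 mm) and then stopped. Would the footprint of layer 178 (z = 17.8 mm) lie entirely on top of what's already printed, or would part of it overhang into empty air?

entirely on top

Compare the two slices. At z = 5.3: the cube (footprint 5×29.5) is included at this height (area 147.50 mm²); the cube at (3.5, 14) is present — its section is the full 11×12.5 rectangle (area 137.50 mm²); After the difference (first − rest): starting from the 5×29.5 cube (147.50 mm²), the 11×12.5 cube at (3.5, 14) partially overlaps it — only the 18.75 mm² overlap (of its 137.50 mm²) is removed, clipping the outline — area = 128.75 mm²; (rotated 80° about Z; rotation is an isometry so areas/perimeters/island counts are preserved). At z = 17.8: the 5×29.5 cube contributes its full rectangle (area 147.50 mm²); the 11×12.5 cube at (3.5, 14) contributes its full rectangle (area 137.50 mm²); Subtracting the remaining from the first: starting from the 5×29.5 cube (147.50 mm²), the 11×12.5 cube at (3.5, 14) partially overlaps it — only the 18.75 mm² overlap (of its 137.50 mm²) is removed, clipping the outline — area = 128.75 mm²; (rotated 80° about Z; rotation is an isometry so areas/perimeters/island counts are preserved). Checking containment: the cross-section at z = 17.8 is a subset of the cross-section at z = 5.3.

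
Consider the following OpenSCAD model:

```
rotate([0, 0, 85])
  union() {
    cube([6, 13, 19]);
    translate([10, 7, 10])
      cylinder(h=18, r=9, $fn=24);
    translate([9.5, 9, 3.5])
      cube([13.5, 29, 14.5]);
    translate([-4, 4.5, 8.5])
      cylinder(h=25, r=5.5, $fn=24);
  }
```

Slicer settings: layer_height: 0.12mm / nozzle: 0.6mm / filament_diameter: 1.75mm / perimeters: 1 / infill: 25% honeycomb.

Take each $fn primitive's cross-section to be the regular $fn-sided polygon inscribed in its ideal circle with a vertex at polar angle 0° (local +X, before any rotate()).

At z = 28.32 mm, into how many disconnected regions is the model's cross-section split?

At z = 28.32 mm: the cube does not reach this height (z outside [0, 19]); the cylinder at (10, 7) does not reach this height (z outside [10, 28]); the cube at (9.5, 9) is absent (z outside [3.5, 18]); the r=5.5 cylinder at (-4, 4.5) contributes a regular 24-gon of circumradius 5.5; Combining (union): only the r=5.5 cylinder at (-4, 4.5) is present, so the union is just that shape — 1 connected region; (whole slice rotated 85° about Z — lengths, areas and connectivity unchanged). The result has 1 disconnected region.

1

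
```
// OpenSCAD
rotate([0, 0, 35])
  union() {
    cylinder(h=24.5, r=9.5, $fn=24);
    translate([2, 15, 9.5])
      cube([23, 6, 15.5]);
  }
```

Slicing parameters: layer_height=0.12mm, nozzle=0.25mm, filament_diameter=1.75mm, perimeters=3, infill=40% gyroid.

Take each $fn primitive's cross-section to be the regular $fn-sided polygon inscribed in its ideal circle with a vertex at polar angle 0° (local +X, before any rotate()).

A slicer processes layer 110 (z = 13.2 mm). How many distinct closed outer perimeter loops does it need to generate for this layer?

At z = 13.2 mm: the r=9.5 cylinder contributes a regular 24-gon of circumradius 9.5; the cube at (2, 15) (footprint 23×6) is included at this height; Taking the union: the 2 present regions are separate (no shared area or edge), so areas and boundary lengths simply add and each stays a separate island — 2 connected regions; (whole slice rotated 35° about Z — lengths, areas and connectivity unchanged). The result has 2 disconnected regions.

2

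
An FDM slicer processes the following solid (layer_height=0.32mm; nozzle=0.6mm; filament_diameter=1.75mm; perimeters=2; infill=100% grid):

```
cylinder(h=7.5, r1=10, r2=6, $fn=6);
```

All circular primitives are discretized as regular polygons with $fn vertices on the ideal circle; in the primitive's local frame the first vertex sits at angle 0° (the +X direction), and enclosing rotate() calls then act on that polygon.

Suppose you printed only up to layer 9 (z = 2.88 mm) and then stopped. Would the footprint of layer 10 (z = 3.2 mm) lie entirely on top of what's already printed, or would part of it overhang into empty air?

entirely on top

Compare the two slices. At z = 2.88: the cone (r1=10→r2=6) has section circumradius 8.464 here — a regular 6-gon (area = (6/2)·8.464²·sin(360°/6) = 186.12 mm²). At z = 3.2: the cone: at t=0.427 of its height the radius interpolates to r₁+(r₂−r₁)t = 8.293, giving a regular 6-gon of that circumradius (area = (6/2)·8.293²·sin(360°/6) = 178.69 mm²). Checking containment: the cross-section at z = 3.2 is a subset of the cross-section at z = 2.88.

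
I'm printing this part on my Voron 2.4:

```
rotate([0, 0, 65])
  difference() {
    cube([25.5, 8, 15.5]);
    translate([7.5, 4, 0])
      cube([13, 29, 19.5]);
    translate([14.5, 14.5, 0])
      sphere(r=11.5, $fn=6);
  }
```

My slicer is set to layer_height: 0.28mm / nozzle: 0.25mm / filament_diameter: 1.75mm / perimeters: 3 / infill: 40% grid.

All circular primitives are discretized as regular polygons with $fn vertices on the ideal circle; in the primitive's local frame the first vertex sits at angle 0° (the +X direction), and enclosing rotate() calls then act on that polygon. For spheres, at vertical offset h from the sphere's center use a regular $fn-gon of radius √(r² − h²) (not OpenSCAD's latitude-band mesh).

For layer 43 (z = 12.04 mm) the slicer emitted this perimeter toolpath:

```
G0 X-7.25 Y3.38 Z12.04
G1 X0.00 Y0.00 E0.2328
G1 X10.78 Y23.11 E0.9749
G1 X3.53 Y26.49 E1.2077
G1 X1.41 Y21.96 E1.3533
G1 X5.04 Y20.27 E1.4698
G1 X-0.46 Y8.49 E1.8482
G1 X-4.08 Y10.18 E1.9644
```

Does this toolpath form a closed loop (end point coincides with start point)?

Start point (G0): (-7.25, 3.38). End point (last G1): the path does not return to the start — open.

no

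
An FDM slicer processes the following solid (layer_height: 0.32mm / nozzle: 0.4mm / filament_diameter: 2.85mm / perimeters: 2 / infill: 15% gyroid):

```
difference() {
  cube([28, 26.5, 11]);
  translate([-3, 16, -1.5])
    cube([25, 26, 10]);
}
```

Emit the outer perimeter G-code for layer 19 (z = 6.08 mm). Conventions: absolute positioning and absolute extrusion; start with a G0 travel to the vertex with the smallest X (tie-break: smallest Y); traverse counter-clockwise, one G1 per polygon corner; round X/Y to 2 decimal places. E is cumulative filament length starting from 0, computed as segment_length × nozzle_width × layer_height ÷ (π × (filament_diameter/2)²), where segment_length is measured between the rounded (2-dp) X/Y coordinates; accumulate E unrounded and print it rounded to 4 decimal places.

G0 X0.00 Y0.00 Z6.08
G1 X28.00 Y0.00 E0.5618
G1 X28.00 Y26.50 E1.0935
G1 X22.00 Y26.50 E1.2139
G1 X22.00 Y16.00 E1.4246
G1 X0.00 Y16.00 E1.8660
G1 X0.00 Y0.00 E2.1870

At z = 6.08 mm: the 28×26.5 cube contributes its full rectangle; the cube at (-3, 16) (footprint 25×26) is included at this height; After the difference (first − rest): starting from the 28×26.5 cube, the 25×26 cube at (-3, 16) partially overlaps it — only the 231.00 mm² overlap (of its 650.00 mm²) is removed, clipping the outline — 1 connected region. The outline is a single polygon with 6 vertices. Extrusion per mm of travel: 0.4 × 0.32 / (π × 1.425²) = 0.020065. Accumulating E over each segment gives final E = 2.1870.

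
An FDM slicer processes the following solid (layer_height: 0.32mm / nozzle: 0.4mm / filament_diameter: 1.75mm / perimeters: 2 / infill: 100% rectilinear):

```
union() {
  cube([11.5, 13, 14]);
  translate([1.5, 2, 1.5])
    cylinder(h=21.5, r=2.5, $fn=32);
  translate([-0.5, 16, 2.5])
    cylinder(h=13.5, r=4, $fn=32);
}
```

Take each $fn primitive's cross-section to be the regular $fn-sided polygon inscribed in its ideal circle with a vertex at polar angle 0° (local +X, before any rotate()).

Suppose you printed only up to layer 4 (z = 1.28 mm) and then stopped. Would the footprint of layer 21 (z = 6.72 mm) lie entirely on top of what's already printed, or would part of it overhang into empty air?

part overhangs

Compare the two slices. At z = 1.28: the cube is present — its section is the full 11.5×13 rectangle (area 149.50 mm²); the cylinder at (1.5, 2) is not intersected at this z (z outside [1.5, 23]); the cylinder at (-0.5, 16) does not reach this height (z outside [2.5, 16]); Taking the union: only the 11.5×13 cube is present, so the union is just that shape — area = 149.50 mm². At z = 6.72: the cube (footprint 11.5×13) is included at this height (area 149.50 mm²); the cylinder at (1.5, 2): section is a regular 32-gon, circumradius r=2.5 (area = (32/2)·2.500²·sin(360°/32) = 19.51 mm²); the r=4 cylinder at (-0.5, 16) gives a regular 32-gon of circumradius 4 (constant along its height) (area = (32/2)·4.000²·sin(360°/32) = 49.94 mm²); Taking the union: the regions partially overlap — summed areas 218.95 mm² minus the doubly-counted overlap 17.04 mm² gives 201.91 mm² — area = 201.91 mm². Checking containment: at z = 6.72 the cross-section extends beyond the z = 1.28 cross-section by about 52.41 mm².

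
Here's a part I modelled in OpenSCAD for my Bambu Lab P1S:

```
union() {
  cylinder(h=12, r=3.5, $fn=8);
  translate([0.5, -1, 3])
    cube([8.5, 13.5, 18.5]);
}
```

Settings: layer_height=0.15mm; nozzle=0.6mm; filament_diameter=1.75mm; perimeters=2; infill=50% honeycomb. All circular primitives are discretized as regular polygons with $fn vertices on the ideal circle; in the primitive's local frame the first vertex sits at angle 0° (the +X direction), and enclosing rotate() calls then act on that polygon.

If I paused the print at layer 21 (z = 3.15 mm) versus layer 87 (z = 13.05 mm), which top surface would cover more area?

layer 21 (z = 3.15 mm)

Layer 21 (z = 3.15): the r=3.5 cylinder contributes a regular 8-gon of circumradius 3.5 (area = (8/2)·3.500²·sin(360°/8) = 34.65 mm²); the 8.5×13.5 cube at (0.5, -1) contributes its full rectangle (area 114.75 mm²); Taking the union: the regions partially overlap — summed areas 149.40 mm² minus the doubly-counted overlap 9.76 mm² gives 139.64 mm² — area = 139.64 mm². So its area = 139.64 mm². Layer 87 (z = 13.05): the cylinder does not reach this height (z outside [0, 12]); the cube at (0.5, -1) (footprint 8.5×13.5) is included at this height (area 114.75 mm²); Taking the union: only the 8.5×13.5 cube at (0.5, -1) is present, so the union is just that shape — area = 114.75 mm². So its area = 114.75 mm². Layer 21 is larger (139.64 vs 114.75 mm²).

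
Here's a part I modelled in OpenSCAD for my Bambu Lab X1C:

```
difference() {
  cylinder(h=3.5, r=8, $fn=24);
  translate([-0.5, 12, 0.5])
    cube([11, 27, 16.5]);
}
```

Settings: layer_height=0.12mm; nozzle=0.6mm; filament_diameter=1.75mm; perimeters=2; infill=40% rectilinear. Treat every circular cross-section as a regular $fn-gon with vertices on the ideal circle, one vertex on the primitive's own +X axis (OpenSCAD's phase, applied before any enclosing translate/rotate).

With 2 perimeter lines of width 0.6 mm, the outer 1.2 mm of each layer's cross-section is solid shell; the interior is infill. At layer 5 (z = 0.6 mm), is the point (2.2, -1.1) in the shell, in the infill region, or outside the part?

At z = 0.6 mm: the r=8 cylinder gives a regular 24-gon of circumradius 8 (constant along its height); the cube at (-0.5, 12) (footprint 11×27) is included at this height; Taking the first minus the rest: starting from the r=8 cylinder, the 11×27 cube at (-0.5, 12) misses the remaining region (no effect) — 1 connected region. Overall, the cross-section is a single solid region. The nearest boundary edge runs (7.73, -2.07)→(6.93, -4.00); distance from the point to it = 5.48 mm. The point is inside the cross-section and 5.48 mm from the nearest boundary — more than the 1.2 mm shell width (2 × 0.6), so it's in the infill interior.

infill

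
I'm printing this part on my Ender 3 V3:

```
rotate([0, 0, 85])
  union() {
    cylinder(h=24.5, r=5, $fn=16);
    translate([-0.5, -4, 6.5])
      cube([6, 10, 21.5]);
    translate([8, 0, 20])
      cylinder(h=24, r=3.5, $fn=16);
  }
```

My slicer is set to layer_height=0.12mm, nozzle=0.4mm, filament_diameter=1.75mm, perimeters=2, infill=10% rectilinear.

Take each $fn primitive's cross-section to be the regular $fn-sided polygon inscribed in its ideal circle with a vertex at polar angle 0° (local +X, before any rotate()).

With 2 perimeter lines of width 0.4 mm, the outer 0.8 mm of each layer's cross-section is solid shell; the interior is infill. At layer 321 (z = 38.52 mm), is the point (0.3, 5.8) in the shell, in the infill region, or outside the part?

infill

At z = 38.52 mm: the cylinder is not intersected at this z (z outside [0, 24.5]); the cube at (-0.5, -4) is not intersected at this z (z outside [6.5, 28]); the cylinder at (8, 0): section is a regular 16-gon, circumradius r=3.5; Combining (union): only the r=3.5 cylinder at (8, 0) is present, so the union is just that shape — 1 connected region; (whole slice rotated 85° about Z — lengths, areas and connectivity unchanged). Overall, the cross-section is a single solid region. Undo the 85° rotation: the query point maps to (5.804, 0.207) in the un-rotated model frame. The nearest boundary edge runs (4.77, 1.34)→(4.50, 0.00); distance from the point to it = 1.24 mm. The point is inside the cross-section and 1.24 mm from the nearest boundary — more than the 0.8 mm shell width (2 × 0.4), so it's in the infill interior.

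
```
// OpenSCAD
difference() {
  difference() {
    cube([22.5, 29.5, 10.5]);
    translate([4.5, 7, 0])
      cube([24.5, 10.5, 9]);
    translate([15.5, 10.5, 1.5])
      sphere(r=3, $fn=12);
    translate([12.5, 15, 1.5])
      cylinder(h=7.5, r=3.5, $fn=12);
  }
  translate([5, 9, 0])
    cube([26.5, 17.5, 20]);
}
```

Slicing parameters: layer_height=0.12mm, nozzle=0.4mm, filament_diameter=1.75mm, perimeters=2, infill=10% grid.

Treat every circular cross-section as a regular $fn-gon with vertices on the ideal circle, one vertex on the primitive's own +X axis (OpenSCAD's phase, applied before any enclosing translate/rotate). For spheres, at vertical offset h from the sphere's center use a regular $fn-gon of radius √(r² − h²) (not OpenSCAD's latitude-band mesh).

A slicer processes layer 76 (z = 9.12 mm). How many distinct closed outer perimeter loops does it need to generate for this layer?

1

At z = 9.12 mm: the 22.5×29.5 cube contributes its full rectangle; the cube at (4.5, 7) is not intersected at this z (z outside [0, 9]); the sphere at (15.5, 10.5) is absent (|z−center|=7.620 > r=3); the cylinder at (12.5, 15) is not intersected at this z (z outside [1.5, 9]); After the difference (first − rest): none of the subtracted shapes is present at this height, so the 22.5×29.5 cube is unchanged — 1 connected region; the cube at (5, 9) is present — its section is the full 26.5×17.5 rectangle; Subtracting the remaining from the first: starting from the result so far, the 26.5×17.5 cube at (5, 9) partially overlaps it — only the 306.25 mm² overlap (of its 463.75 mm²) is removed, clipping the outline — 1 connected region. The result has 1 disconnected region.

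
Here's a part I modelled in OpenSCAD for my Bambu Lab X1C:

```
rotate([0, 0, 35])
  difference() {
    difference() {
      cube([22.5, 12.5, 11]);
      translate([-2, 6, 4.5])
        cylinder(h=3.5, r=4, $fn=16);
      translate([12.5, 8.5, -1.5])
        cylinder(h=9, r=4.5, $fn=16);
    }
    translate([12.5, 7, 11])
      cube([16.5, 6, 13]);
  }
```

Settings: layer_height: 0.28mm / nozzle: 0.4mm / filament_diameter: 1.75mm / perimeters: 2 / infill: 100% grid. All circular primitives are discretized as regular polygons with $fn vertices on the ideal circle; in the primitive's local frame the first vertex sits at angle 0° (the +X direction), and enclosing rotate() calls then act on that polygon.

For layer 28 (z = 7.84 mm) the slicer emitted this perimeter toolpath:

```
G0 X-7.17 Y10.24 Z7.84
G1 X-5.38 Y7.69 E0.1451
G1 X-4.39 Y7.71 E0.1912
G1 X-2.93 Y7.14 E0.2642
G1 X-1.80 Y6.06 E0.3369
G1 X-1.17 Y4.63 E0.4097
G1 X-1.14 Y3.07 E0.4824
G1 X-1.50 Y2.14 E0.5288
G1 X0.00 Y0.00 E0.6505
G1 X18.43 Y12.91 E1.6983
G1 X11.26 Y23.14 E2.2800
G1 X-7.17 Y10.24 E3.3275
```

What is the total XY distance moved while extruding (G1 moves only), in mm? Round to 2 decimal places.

Sum the Euclidean lengths of each G1 segment: total = 71.46 mm.

71.46 mm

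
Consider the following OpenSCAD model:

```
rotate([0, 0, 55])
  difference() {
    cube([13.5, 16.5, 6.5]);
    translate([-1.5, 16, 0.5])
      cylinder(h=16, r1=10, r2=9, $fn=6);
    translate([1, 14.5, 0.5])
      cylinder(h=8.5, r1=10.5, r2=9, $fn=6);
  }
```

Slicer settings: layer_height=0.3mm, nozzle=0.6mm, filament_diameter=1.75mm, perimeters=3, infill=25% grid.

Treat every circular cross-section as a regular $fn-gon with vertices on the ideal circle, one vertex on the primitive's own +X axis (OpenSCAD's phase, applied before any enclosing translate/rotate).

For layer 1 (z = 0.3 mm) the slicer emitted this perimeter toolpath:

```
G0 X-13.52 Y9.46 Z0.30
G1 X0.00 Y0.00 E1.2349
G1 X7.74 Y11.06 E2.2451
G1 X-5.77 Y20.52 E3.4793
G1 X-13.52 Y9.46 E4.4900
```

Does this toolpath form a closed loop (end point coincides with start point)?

yes

Start point (G0): (-13.52, 9.46). End point (last G1): the path returns to the start — closed.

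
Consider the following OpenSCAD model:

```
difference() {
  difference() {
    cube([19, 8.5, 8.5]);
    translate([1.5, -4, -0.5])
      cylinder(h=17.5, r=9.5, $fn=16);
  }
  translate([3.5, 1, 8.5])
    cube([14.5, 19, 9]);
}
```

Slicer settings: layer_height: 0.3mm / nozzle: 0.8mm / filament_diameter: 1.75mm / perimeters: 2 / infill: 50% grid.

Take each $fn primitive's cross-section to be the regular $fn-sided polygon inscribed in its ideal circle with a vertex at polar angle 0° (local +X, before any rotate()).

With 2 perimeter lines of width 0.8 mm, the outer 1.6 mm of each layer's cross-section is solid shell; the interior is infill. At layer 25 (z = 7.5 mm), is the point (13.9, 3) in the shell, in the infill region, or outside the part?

At z = 7.5 mm: the 19×8.5 cube contributes its full rectangle; the r=9.5 cylinder at (1.5, -4) contributes a regular 16-gon of circumradius 9.5; Subtracting the remaining from the first: starting from the 19×8.5 cube, the r=9.5 cylinder at (1.5, -4) partially overlaps it — only the 40.72 mm² overlap (of its 276.30 mm²) is removed, clipping the outline — 1 connected region; the cube at (3.5, 1) is absent (z outside [8.5, 17.5]); Subtracting the remaining from the first: none of the subtracted shapes is present at this height, so the result so far is unchanged — 1 connected region. Overall, the cross-section is a single solid region. The nearest boundary edge runs (19.00, 0.00)→(10.03, 0.00); distance from the point to it = 3.00 mm. The point is inside the cross-section and 3.00 mm from the nearest boundary — more than the 1.6 mm shell width (2 × 0.8), so it's in the infill interior.

infill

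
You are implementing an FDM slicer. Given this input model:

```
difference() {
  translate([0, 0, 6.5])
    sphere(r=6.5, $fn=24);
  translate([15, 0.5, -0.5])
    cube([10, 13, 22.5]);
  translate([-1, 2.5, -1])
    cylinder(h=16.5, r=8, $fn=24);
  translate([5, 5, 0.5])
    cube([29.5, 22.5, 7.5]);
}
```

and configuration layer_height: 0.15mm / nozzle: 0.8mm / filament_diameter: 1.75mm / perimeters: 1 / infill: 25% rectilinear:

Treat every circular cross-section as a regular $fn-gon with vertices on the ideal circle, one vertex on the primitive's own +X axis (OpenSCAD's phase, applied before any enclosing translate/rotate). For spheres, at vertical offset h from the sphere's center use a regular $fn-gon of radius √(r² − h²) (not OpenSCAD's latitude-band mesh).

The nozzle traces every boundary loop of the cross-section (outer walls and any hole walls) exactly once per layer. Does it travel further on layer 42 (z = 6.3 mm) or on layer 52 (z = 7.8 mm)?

Layer 42 (z = 6.3): the sphere: section is a regular 24-gon, circumradius = √(r²−h²) = √(6.5²−0.2²) = 6.497 (perimeter = 2·24·6.497·sin(180°/24) = 40.70 mm); the cube at (15, 0.5) (footprint 10×13) is included at this height (perimeter 46.00 mm); the cylinder at (-1, 2.5): section is a regular 24-gon, circumradius r=8 (perimeter = 2·24·8.000·sin(180°/24) = 50.12 mm); the cube at (5, 5) is present — its section is the full 29.5×22.5 rectangle (perimeter 104.00 mm); Taking the first minus the rest: starting from the r=6.5 sphere, the 10×13 cube at (15, 0.5) misses the remaining region (no effect); the r=8 cylinder at (-1, 2.5) partially overlaps it — only the 120.10 mm² overlap (of its 198.77 mm²) is removed, clipping the outline; the 29.5×22.5 cube at (5, 5) misses the remaining region (no effect) — boundary = 28.57 mm. So its perimeter = 28.57 mm. Layer 52 (z = 7.8): the r=6.5 sphere slices to a regular 24-gon of circumradius 6.369 (√(r²−h²) with h=1.3 from center) (perimeter = 2·24·6.369·sin(180°/24) = 39.90 mm); the 10×13 cube at (15, 0.5) contributes its full rectangle (perimeter 46.00 mm); the cylinder at (-1, 2.5): section is a regular 24-gon, circumradius r=8 (perimeter = 2·24·8.000·sin(180°/24) = 50.12 mm); the cube at (5, 5) is present — its section is the full 29.5×22.5 rectangle (perimeter 104.00 mm); Taking the first minus the rest: starting from the r=6.5 sphere, the 10×13 cube at (15, 0.5) misses the remaining region (no effect); the r=8 cylinder at (-1, 2.5) partially overlaps it — only the 116.81 mm² overlap (of its 198.77 mm²) is removed, clipping the outline; the 29.5×22.5 cube at (5, 5) misses the remaining region (no effect) — boundary = 26.37 mm. So its perimeter = 26.37 mm. Layer 42 is larger (28.57 vs 26.37 mm).

layer 42 (z = 6.3 mm)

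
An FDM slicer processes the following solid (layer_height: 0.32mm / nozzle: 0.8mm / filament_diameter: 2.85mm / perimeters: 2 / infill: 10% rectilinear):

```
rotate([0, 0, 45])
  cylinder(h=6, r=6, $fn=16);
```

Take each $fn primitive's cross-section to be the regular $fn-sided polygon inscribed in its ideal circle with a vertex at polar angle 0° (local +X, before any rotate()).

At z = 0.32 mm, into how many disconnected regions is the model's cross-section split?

1

At z = 0.32 mm: the r=6 cylinder gives a regular 16-gon of circumradius 6 (constant along its height); (rotated 45° about Z; rotation is an isometry so areas/perimeters/island counts are preserved). The result has 1 disconnected region.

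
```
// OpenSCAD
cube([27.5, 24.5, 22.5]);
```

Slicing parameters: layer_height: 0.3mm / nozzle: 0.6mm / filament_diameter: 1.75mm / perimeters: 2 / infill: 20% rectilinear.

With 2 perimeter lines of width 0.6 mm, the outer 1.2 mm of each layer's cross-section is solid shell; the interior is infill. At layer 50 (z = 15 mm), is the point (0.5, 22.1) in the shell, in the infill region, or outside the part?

shell

At z = 15 mm: the cube is present — its section is the full 27.5×24.5 rectangle. Overall, the cross-section is a single solid region. The nearest boundary edge runs (0.00, 24.50)→(0.00, 0.00); distance from the point to it = 0.50 mm. The point is inside the cross-section, 0.50 mm from the nearest boundary — within the 1.2 mm shell band (2 × 0.6).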